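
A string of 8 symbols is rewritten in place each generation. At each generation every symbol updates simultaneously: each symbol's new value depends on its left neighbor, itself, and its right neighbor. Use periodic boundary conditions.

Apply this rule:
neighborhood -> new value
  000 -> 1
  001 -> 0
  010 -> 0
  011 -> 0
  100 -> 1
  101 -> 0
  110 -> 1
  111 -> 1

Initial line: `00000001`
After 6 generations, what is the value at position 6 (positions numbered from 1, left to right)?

1

11111100
01111110
00111111
10011111
11001111
11100111
position 6 holds 1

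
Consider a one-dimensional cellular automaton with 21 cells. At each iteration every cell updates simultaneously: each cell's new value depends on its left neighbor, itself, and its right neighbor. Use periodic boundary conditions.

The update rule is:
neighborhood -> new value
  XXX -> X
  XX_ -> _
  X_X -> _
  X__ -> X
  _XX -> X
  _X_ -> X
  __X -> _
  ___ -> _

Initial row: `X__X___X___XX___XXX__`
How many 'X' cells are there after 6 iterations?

10

XX_XX__XX__X_X__XX_X_
X__X_X_X_X_X_XX_X__X_
XX_X_X_X_X_X_X__XX_X_
X__X_X_X_X_X_XX_X__X_  (repeats iteration 2; period 2)
iteration 6: X__X_X_X_X_X_XX_X__X_
count of X: 10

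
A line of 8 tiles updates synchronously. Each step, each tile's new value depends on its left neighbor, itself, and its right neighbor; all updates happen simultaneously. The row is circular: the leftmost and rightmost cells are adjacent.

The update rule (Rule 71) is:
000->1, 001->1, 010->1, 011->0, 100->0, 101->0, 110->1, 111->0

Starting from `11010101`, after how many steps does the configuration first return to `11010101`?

step 1: 01010100
step 2: 11010101

2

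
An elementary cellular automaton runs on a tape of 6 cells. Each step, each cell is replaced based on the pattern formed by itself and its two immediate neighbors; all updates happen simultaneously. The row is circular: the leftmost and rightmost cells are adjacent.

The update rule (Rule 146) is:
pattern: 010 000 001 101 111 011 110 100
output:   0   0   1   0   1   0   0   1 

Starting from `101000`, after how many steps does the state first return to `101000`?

2

step 1: 000101
step 2: 101000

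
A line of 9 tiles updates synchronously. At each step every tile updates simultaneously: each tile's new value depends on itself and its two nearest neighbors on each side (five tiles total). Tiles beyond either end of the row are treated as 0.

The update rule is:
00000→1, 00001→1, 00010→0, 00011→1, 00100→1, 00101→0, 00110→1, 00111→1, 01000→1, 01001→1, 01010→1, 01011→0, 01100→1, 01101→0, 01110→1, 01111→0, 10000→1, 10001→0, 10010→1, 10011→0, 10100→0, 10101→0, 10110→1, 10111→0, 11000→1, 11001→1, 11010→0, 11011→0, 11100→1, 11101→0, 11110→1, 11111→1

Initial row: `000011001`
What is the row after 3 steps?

000011111

step 1: 111111111
step 2: 101111111
step 3: 000011111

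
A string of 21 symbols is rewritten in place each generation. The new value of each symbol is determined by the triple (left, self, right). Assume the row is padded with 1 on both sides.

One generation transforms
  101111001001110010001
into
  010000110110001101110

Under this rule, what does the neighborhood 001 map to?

At position 7 the neighborhood is 001; the next row has 1 there.

1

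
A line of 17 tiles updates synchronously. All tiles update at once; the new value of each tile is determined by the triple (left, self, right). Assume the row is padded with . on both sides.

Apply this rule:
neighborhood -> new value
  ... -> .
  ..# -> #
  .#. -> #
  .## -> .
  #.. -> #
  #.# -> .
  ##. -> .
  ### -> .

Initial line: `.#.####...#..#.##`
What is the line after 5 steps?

##..#.....####.##

##.....#.#####...
..#...##......#..
.###.#..#....###.
#....#####..#...#
##..#.....####.##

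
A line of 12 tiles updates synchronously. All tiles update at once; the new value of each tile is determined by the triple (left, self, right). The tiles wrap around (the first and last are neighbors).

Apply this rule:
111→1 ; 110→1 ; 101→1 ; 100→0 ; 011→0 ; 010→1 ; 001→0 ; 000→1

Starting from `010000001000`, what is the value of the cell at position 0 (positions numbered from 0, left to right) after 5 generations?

1

generation 1: 010111101011
generation 2: 111011111101
generation 3: 111101111110
generation 4: 011110111111
generation 5: 101111011111
position 0 holds 1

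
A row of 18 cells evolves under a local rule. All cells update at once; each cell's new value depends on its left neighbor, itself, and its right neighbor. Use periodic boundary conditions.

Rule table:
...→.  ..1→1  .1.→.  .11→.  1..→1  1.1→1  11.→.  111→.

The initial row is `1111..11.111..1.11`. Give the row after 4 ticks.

11.1..11.1.1..1.1.

....11..1...11.1..
...1..11.1.1..1.1.
..1.11..1.1.11.1.1
11.1..11.1.1..1.1.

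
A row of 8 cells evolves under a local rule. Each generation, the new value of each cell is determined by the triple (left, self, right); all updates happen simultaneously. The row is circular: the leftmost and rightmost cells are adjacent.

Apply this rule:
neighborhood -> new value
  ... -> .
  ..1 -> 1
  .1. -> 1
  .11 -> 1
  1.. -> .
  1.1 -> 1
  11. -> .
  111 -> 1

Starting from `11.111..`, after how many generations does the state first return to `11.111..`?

8

1.111..1
.111..11
111..11.
11..11.1
1..11.11
..11.111
.11.111.
11.111..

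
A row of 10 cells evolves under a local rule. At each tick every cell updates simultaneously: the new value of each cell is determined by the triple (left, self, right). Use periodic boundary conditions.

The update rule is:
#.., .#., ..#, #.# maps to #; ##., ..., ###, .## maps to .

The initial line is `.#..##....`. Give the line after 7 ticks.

####..#...
....####.#
#..#....##
.####..#..
#....####.
##..#....#
..####..#.

..####..#.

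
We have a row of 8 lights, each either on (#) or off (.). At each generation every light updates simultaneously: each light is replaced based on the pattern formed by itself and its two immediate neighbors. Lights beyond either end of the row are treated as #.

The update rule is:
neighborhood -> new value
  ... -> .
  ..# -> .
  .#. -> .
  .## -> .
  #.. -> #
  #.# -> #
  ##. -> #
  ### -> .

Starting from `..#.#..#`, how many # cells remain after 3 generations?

4

#..#.#..
##..#.#.
.##..#.#
count of #: 4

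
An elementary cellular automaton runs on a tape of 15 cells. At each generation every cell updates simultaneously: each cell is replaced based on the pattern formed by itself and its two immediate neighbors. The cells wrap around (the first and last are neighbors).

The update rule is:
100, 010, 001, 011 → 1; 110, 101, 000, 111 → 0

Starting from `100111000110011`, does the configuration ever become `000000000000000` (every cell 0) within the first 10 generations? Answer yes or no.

generation 1: 011100101101110
generation 2: 110011101001001
generation 3: 001110001111111
generation 4: 111001011000000
generation 5: 100111010100001
generation 6: 011100010110011
generation 7: 010010110101110
generation 8: 111110100101001
generation 9: 000000111101111
generation 10: 100001100001000
generation 10 is 100001100001000, still not uniform 0

no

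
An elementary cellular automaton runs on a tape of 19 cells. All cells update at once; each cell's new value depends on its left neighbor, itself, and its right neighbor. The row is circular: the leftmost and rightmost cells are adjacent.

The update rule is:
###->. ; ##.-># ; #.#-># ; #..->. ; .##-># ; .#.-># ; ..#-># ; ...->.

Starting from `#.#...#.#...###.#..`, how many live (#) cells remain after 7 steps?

8

###..####..##.###.#
..#.##..#.#####.###
.#####.####...###.#
##...###..#..##.###
.#..##.#.##.#####..
##.##########...#..
####........#..##.#
count of #: 8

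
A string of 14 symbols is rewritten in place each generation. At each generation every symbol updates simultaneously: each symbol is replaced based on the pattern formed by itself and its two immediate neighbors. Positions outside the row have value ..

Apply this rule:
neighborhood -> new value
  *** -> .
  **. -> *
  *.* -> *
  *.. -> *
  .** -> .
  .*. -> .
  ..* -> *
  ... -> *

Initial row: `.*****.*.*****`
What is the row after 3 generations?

*...**.**...**

*....**.*....*
.****.**.****.
*...**.**...**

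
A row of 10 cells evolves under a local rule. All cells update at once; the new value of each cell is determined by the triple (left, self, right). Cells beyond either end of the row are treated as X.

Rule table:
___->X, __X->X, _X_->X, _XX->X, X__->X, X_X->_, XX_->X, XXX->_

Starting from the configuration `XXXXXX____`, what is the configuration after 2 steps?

step 1: _____XXXXX
step 2: XXXXXX____

XXXXXX____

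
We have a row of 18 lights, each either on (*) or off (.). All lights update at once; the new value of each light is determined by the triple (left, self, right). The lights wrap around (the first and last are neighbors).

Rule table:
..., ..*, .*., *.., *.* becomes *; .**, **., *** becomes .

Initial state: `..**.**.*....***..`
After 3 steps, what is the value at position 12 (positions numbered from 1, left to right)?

*

**..*..******...**
..*****......***..
**.....******...**
position 12 holds *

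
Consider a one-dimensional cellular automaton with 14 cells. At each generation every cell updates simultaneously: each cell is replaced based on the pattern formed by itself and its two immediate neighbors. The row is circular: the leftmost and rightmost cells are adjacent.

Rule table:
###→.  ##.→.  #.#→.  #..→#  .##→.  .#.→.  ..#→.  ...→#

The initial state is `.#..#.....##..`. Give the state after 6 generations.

..#..####...##
#..#.....##...
.#..####...##.
..#.....##...#
#..####...##..
.#.....##...#.

.#.....##...#.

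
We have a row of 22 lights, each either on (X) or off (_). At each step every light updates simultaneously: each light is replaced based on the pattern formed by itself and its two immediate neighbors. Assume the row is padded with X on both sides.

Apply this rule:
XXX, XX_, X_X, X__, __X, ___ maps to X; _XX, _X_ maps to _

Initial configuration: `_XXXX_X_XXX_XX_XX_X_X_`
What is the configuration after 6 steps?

X_XXXX_X_XXX_XX_XX_X_X
XX_XXXX_X_XXX_XX_XX_X_
XXX_XXXX_X_XXX_XX_XX_X
XXXX_XXXX_X_XXX_XX_XX_
XXXXX_XXXX_X_XXX_XX_XX
XXXXXX_XXXX_X_XXX_XX_X

XXXXXX_XXXX_X_XXX_XX_X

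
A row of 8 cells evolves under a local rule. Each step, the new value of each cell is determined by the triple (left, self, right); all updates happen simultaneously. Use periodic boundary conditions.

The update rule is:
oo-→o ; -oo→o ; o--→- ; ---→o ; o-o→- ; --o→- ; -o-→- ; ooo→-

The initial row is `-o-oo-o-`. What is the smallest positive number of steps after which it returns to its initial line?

3

---oo---
oo-oo-oo
-o-oo-o-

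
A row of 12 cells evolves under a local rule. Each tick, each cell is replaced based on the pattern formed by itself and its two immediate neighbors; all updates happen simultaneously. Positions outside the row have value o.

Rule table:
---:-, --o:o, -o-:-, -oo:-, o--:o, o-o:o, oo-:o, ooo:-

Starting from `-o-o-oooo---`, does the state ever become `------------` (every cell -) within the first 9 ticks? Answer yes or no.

no

o-o-o---oo-o
oo-o-o-o-oo-
-oo-o-o-o-oo
o-oo-o-o-o--
oo-oo-o-o-oo
-oo-oo-o-o--
o-oo-oo-o-oo
oo-oo-oo-o--
-oo-oo-oo-oo
tick 9 is -oo-oo-oo-oo, still not uniform -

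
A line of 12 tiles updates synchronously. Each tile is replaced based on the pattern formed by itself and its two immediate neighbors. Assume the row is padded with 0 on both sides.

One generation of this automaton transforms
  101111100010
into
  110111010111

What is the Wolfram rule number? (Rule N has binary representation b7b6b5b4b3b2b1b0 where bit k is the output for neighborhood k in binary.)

position 3: 111 → 1  (bit 7 = 1)
position 6: 110 → 0  (bit 6 = 0)
position 1: 101 → 1  (bit 5 = 1)
position 7: 100 → 1  (bit 4 = 1)
position 2: 011 → 0  (bit 3 = 0)
position 0: 010 → 1  (bit 2 = 1)
position 9: 001 → 1  (bit 1 = 1)
position 8: 000 → 0  (bit 0 = 0)
bits b7..b0 = 10110110 = 182

182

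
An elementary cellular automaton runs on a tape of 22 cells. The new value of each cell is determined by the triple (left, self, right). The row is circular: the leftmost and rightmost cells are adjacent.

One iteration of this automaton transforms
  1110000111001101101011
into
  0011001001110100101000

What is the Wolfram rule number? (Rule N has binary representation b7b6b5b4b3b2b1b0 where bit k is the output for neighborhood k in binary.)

position 0: 111 → 0  (bit 7 = 0)
position 2: 110 → 1  (bit 6 = 1)
position 14: 101 → 0  (bit 5 = 0)
position 3: 100 → 1  (bit 4 = 1)
position 7: 011 → 0  (bit 3 = 0)
position 18: 010 → 1  (bit 2 = 1)
position 6: 001 → 1  (bit 1 = 1)
position 4: 000 → 0  (bit 0 = 0)
bits b7..b0 = 01010110 = 86

86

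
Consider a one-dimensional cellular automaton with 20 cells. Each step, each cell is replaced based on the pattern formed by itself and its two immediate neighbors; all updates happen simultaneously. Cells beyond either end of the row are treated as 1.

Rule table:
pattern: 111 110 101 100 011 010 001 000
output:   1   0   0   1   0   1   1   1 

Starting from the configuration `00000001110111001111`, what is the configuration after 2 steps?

11111100111110000011

11111110100010110111
11111100111110000011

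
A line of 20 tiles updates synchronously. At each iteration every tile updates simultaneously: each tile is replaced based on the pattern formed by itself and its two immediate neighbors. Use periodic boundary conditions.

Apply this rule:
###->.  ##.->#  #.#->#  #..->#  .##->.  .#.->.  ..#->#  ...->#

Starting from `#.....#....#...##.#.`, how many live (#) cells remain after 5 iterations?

.#####.####.###.##.#
#....##...##..##.##.
.####.####.###.##.##
#...##...##..##.##.#
####.####.###.##.##.
count of #: 15

15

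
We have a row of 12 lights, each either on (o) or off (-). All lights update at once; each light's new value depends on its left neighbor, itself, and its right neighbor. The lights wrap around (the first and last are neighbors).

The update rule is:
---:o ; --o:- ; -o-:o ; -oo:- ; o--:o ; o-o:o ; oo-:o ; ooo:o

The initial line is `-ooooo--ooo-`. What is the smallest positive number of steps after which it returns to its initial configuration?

12

--ooooo--ooo
o--ooooo--oo
oo--ooooo--o
ooo--ooooo--
-ooo--ooooo-
--ooo--ooooo
o--ooo--oooo
oo--ooo--ooo
ooo--ooo--oo
oooo--ooo--o
ooooo--ooo--
-ooooo--ooo-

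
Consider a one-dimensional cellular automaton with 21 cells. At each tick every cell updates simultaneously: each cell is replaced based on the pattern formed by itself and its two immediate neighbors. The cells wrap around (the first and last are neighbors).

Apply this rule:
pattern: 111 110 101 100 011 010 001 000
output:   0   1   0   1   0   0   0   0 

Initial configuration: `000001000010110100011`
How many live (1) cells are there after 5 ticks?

100000100000010010001
110000010000001001000
011000001000000100100
001100000100000010010
000110000010000001001
count of 1: 5

5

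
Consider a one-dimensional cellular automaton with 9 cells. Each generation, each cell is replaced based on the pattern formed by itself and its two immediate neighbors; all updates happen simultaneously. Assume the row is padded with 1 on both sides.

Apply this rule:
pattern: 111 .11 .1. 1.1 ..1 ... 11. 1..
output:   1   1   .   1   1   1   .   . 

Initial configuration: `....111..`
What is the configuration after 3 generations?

.11111..1
11111..11
1111..111

1111..111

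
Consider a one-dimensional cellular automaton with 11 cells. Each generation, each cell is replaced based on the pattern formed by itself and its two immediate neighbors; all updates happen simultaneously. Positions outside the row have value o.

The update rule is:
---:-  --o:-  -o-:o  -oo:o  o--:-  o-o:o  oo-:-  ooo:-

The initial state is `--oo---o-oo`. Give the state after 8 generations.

--o----ooo-
--o----o--o
--o----o--o  (fixed point — unchanged through generation 8)

--o----o--o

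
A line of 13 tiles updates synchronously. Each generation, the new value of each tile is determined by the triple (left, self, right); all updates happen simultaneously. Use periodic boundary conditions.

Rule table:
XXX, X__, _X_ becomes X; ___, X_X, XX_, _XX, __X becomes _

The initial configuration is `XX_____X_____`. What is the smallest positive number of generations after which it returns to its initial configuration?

__X____XX____
__XX_____X___
____X____XX__
____XX_____X_
______X____XX
X_____XX_____
XX______X____
__X_____XX___
__XX______X__
____X_____XX_
____XX______X
X_____X_____X
_X____XX_____
_XX_____X____
___X____XX___
___XX_____X__
_____X____XX_
_____XX_____X
X______X____X
_X_____XX____
_XX______X___
___X_____XX__
___XX______X_
_____X_____XX
X____XX______
XX_____X_____

26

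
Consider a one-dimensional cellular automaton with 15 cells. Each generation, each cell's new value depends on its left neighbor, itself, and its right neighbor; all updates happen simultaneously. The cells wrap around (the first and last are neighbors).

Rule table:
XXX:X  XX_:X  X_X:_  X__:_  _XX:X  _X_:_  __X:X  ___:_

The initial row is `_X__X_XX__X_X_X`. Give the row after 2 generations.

__X__XXX_______

___X__XX_X_____
__X__XXX_______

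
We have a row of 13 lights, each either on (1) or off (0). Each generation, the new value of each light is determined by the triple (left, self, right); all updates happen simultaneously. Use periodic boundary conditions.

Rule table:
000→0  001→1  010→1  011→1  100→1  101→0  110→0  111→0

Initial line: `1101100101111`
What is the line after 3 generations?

0110011011010

0001011101000
0011010001100
0110011011010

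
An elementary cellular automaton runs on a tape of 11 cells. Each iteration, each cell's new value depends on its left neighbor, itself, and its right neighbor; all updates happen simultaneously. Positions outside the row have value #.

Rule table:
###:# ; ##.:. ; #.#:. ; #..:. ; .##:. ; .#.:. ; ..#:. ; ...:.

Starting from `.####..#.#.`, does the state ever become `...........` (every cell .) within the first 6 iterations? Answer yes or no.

yes

..##.......
...........
all cells are . at iteration 2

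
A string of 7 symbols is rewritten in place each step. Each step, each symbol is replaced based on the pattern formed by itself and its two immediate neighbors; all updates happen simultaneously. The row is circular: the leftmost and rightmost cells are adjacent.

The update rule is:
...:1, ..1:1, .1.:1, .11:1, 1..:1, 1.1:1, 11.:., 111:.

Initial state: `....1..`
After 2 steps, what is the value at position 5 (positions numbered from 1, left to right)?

1111111
.......
position 5 holds .

.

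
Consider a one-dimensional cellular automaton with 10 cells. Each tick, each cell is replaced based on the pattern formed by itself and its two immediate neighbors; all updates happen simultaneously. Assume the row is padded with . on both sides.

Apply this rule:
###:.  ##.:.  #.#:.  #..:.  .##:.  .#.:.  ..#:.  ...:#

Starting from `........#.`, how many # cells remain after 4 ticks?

2

#######...
........##
#######...  (repeats tick 1; period 2)
tick 4: ........##
count of #: 2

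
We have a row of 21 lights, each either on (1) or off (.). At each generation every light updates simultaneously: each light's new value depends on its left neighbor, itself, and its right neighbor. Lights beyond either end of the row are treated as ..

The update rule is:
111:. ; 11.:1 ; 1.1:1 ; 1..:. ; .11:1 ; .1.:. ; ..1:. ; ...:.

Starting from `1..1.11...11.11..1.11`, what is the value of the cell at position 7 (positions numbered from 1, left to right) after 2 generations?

generation 1: ....111...11111...111
generation 2: ....1.1...1...1...1.1
position 7 holds 1

1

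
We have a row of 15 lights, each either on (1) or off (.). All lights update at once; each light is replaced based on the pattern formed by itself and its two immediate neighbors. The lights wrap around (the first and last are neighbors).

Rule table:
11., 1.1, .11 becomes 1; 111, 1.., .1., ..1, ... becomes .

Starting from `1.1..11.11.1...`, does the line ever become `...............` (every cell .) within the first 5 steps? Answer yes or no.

step 1: .1...111111....
step 2: .....1....1....
step 3: ...............
all cells are . at step 3

yes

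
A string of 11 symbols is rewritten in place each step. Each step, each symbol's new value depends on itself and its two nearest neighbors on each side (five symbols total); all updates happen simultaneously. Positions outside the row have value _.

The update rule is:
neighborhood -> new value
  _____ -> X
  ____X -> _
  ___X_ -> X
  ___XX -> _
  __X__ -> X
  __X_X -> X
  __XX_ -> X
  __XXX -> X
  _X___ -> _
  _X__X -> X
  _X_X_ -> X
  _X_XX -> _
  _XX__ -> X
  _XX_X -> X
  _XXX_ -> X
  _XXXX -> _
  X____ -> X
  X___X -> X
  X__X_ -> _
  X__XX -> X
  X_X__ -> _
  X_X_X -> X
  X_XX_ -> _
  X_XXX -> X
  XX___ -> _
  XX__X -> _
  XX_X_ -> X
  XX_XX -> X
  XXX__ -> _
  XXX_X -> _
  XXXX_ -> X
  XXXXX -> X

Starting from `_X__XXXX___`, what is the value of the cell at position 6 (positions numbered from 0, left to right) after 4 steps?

XXXXX_X__XX
X_XX_X_XXXX
X__XXX_X_X_
XXXXX_XXX__
position 6 holds X

X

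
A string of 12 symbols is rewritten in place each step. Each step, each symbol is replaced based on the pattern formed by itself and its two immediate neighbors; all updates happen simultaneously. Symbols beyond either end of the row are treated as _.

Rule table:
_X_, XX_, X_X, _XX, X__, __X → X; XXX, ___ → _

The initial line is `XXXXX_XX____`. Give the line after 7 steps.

X______XX_XX

step 1: X___XXXXX___
step 2: XX_XX___XX__
step 3: XXXXXX_XXXX_
step 4: X____XXX__XX
step 5: XX__XX_XXXXX
step 6: XXXXXXXX___X
step 7: X______XX_XX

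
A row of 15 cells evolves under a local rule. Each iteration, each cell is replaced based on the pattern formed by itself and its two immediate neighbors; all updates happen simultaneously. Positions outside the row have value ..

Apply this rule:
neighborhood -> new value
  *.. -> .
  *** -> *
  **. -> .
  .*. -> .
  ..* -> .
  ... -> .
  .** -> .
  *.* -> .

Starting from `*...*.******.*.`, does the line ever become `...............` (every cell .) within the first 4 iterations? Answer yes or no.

yes

iteration 1: .......****....
iteration 2: ........**.....
iteration 3: ...............
all cells are . at iteration 3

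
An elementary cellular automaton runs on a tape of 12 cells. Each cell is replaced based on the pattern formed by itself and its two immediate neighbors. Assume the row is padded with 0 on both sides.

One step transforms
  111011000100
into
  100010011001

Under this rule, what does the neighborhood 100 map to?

0

At position 6 the neighborhood is 100; the next row has 0 there.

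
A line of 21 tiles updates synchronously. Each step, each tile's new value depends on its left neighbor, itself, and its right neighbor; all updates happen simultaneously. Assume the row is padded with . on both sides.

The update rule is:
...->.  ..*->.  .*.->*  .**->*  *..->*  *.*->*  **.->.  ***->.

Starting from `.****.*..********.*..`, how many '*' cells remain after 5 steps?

9

.*...***.*.......***.
.**..*..***......*..*
.*.*.**.*..*.....**.*
.*****.***.**....*.**
.*....**..**.*...***.
count of *: 9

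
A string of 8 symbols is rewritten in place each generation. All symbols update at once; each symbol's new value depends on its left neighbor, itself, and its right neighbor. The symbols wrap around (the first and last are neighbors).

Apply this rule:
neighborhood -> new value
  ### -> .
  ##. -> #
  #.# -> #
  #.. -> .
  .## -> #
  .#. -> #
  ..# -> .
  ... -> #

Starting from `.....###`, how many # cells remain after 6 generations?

.###.#.#
##.#####
.###....
.#.#.###
######.#
.....###
count of #: 3

3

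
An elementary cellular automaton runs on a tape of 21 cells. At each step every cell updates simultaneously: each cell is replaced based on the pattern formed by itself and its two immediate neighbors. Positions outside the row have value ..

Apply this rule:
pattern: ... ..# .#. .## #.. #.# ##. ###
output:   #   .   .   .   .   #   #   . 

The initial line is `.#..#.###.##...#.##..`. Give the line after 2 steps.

.....#..##.#.#..#.#.#
####.....##.#....#.#.

####.....##.#....#.#.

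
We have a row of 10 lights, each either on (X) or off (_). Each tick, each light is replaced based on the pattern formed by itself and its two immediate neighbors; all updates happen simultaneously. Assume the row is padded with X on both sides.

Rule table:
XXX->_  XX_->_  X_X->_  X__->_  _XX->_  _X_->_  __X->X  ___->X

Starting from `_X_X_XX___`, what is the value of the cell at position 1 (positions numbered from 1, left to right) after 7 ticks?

_

________XX
_XXXXXXX__
_________X
_XXXXXXXX_
__________
_XXXXXXXXX
__________
position 1 holds _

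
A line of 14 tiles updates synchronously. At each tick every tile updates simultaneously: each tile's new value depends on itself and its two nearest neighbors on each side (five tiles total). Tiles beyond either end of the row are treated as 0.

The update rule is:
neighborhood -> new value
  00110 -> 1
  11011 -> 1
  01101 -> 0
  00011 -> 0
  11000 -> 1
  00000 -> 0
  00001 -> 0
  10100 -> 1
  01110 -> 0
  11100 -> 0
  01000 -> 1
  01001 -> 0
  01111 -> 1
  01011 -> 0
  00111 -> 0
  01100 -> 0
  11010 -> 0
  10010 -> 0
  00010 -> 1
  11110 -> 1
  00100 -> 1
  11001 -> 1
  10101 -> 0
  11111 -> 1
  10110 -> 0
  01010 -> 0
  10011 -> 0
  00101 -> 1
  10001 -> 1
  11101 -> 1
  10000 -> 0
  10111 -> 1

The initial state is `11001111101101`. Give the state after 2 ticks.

10100111110001
10100011101111

10100011101111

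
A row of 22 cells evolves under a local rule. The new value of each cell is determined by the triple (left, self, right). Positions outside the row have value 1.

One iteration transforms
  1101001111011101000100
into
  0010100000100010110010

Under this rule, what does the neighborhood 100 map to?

1

At position 4 the neighborhood is 100; the next row has 1 there.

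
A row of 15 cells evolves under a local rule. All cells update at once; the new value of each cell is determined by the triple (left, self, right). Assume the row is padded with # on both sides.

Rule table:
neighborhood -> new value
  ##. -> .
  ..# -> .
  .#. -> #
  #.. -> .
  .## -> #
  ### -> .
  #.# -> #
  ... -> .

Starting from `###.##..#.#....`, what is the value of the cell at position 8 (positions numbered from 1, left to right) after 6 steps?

.

...##...###....
...#....#......
...#....#......  (fixed point — unchanged through step 6)
position 8 holds .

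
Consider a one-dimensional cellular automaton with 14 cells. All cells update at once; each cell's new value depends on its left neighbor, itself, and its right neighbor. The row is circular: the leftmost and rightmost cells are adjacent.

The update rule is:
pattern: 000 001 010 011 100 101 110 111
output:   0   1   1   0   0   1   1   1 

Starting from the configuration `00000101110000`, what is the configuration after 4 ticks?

01011101110000

tick 1: 00001110110000
tick 2: 00010111010000
tick 3: 00111011110000
tick 4: 01011101110000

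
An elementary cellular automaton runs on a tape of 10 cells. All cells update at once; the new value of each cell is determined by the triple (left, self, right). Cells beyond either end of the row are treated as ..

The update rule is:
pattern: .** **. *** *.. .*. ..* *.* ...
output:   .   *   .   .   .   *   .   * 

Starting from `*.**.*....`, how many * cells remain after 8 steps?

step 1: ...*...***
step 2: ***..**..*
step 3: ..*.*.*.*.
step 4: **........
step 5: .*.*******
step 6: *........*
step 7: ..*******.
step 8: **......*.
count of *: 3

3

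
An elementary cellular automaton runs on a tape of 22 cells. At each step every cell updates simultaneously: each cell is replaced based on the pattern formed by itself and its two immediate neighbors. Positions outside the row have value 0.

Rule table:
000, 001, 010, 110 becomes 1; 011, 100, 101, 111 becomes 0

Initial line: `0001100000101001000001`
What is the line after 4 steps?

1110101111101011011111
0010100000101001000001
1110101111101011011111  (repeats step 1; period 2)
step 4: 0010100000101001000001

0010100000101001000001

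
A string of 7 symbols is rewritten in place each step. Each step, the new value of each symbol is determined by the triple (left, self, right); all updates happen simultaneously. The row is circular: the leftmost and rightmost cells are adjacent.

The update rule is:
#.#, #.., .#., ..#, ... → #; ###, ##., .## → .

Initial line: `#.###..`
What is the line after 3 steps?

##...##
..###..
##...##

##...##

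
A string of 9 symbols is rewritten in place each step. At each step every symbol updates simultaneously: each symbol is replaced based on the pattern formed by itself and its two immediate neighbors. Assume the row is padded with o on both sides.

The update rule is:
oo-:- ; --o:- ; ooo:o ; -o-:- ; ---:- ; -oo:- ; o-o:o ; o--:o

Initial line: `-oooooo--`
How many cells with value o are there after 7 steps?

4

step 1: o-oooo-o-
step 2: -o-oo-o-o
step 3: o-o--o-o-
step 4: -o-o--o-o
step 5: o-o-o--o-
step 6: -o-o-o--o
step 7: o-o-o-o--
count of o: 4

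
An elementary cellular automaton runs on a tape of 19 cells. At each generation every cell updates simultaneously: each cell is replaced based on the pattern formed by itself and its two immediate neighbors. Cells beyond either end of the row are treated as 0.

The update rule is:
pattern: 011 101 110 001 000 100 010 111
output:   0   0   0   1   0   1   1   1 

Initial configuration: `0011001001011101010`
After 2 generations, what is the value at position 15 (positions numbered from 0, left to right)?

1

generation 1: 0100111111001001011
generation 2: 1111011110111111000
position 15 holds 1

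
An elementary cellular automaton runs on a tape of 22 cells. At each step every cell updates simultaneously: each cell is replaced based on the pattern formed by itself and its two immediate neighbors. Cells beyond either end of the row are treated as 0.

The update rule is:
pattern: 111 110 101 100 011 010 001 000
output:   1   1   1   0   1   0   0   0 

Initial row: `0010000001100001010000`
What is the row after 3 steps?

0000000001100000000000

step 1: 0000000001100000100000
step 2: 0000000001100000000000
step 3: 0000000001100000000000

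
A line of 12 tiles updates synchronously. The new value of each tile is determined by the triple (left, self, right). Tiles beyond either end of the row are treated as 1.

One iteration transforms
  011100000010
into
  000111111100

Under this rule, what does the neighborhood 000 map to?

1

At position 5 the neighborhood is 000; the next row has 1 there.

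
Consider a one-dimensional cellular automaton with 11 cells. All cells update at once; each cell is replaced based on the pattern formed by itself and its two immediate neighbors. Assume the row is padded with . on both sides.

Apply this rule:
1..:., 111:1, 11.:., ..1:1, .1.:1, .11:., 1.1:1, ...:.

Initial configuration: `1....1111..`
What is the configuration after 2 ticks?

1...1.11...
1..111.....

1..111.....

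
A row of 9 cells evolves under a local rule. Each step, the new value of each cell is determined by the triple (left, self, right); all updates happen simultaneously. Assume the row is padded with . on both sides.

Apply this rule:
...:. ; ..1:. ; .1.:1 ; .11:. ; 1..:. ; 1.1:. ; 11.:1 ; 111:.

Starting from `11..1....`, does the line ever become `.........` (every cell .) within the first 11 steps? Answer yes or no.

.1..1....
.1..1....  (fixed point — unchanged through step 11)
step 11 is .1..1...., still not uniform .

no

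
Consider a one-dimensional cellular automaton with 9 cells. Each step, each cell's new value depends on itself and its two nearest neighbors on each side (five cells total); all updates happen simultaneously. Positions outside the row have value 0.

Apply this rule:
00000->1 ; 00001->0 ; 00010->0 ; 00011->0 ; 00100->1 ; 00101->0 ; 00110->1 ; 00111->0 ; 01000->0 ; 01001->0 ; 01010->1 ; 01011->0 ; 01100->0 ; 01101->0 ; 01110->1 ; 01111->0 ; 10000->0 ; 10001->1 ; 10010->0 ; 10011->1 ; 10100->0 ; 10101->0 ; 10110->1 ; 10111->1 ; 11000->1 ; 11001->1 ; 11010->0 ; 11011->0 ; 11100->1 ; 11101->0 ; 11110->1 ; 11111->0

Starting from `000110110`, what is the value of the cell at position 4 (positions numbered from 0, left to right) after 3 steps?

0

100100101
100100010
100101010
position 4 holds 0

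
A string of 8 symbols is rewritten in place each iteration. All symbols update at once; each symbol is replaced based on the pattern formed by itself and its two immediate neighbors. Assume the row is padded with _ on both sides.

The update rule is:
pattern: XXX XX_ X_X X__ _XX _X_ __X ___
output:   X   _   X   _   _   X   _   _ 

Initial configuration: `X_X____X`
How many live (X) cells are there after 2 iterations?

2

XXX____X
_X_____X
count of X: 2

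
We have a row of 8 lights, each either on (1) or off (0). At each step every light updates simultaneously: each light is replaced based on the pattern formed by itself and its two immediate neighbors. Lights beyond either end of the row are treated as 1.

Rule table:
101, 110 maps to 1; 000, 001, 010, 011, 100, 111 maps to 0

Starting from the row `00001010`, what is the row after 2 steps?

00000010

00000101
00000010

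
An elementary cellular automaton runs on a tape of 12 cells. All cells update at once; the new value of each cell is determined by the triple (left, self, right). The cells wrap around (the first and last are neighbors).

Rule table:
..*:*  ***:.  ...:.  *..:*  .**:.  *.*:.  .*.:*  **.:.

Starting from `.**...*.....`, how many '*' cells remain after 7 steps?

4

*..*.***....
****....*..*
....*..****.
...****....*
*.*....*..**
..**..****..
.*..**....*.
count of *: 4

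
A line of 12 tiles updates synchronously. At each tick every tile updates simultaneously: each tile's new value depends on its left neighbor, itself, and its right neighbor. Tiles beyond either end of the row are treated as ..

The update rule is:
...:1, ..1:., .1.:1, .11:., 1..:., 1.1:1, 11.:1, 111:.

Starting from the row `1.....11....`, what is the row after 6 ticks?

tick 1: 1.111..1.111
tick 2: 11..1..11..1
tick 3: .1..1...1..1
tick 4: .1..1.1.1..1
tick 5: .1..11111..1
tick 6: .1......1..1

.1......1..1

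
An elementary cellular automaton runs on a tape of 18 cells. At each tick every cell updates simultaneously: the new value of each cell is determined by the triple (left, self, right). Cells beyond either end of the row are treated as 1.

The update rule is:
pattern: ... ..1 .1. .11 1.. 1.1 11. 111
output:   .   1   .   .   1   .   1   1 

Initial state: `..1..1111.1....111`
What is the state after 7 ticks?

tick 1: 11.11.111..1..1.11
tick 2: 11..1..1111.11...1
tick 3: 1111.11.111..11.1.
tick 4: 1111..1..1111.1...
tick 5: 111111.11.111..1.1
tick 6: 111111..1..1111...
tick 7: 11111111.11.1111.1

11111111.11.1111.1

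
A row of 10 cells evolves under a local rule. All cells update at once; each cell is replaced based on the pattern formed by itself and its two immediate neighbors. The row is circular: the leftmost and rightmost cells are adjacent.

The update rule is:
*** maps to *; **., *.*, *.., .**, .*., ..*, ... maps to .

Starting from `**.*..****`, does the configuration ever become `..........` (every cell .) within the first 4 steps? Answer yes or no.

*......***
........**
..........
all cells are . at step 3

yes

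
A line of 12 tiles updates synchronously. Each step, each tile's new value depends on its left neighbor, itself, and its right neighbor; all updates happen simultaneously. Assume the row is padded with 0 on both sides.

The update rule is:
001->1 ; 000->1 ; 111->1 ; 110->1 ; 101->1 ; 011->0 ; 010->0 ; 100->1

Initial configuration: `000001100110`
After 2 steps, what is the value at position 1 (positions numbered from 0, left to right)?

1

111110111011
011111011101
position 1 holds 1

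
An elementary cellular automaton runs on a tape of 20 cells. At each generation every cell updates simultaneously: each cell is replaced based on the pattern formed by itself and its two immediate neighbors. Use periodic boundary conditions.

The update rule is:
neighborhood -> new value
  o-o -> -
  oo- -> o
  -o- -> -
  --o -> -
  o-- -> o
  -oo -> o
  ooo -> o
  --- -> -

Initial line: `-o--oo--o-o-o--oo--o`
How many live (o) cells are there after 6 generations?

generation 1: --o-ooo------o-ooo--
generation 2: ----oooo-------oooo-
generation 3: ----ooooo------ooooo
generation 4: o---oooooo-----ooooo
generation 5: oo--ooooooo----ooooo
generation 6: ooo-oooooooo---ooooo
count of o: 16

16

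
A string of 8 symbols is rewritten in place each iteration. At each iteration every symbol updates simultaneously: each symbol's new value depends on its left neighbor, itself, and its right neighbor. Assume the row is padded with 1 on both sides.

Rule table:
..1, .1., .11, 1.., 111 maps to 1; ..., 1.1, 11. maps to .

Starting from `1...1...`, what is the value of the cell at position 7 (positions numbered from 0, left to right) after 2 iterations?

iteration 1: .1.111.1
iteration 2: .1.11..1
position 7 holds 1

1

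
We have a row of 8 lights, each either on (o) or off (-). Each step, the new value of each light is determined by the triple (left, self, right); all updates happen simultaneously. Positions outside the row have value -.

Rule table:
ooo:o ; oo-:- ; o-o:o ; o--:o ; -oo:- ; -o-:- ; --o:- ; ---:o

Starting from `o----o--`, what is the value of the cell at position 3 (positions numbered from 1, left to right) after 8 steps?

o

step 1: -ooo--oo
step 2: --o-o---
step 3: o--o-ooo
step 4: -o--o-o-
step 5: --o--o-o
step 6: o--o--o-
step 7: -o--o--o
step 8: --o--o--
position 3 holds o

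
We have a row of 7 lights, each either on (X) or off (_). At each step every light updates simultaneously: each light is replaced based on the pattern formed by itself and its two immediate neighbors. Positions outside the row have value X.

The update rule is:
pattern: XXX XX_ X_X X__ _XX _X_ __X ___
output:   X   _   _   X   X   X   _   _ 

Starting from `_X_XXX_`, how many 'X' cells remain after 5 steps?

3

_X_XX__
_X_X_X_
_X_X_X_  (fixed point — unchanged through step 5)
count of X: 3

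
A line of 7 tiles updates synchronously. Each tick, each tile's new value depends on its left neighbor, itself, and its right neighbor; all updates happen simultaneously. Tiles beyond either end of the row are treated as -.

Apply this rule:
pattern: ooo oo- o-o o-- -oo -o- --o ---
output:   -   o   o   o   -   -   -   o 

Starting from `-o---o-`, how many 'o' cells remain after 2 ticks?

tick 1: --oo--o
tick 2: o--oo--
count of o: 3

3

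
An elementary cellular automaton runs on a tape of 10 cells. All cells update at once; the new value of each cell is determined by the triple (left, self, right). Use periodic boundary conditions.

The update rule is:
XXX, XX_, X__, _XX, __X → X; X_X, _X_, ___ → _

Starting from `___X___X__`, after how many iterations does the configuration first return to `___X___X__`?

6

__X_X_X_X_
_X_______X
__X_____X_
_X_X___X_X
____X_X___
___X___X__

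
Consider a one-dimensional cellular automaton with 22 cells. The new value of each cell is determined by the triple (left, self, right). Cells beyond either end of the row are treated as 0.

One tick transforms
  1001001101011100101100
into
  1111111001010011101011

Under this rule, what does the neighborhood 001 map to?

1

At position 2 the neighborhood is 001; the next row has 1 there.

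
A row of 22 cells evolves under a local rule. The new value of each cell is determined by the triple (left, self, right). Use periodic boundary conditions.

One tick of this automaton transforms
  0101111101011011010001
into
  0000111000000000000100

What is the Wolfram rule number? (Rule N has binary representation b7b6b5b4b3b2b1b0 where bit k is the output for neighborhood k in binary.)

129

position 4: 111 → 1  (bit 7 = 1)
position 7: 110 → 0  (bit 6 = 0)
position 0: 101 → 0  (bit 5 = 0)
position 18: 100 → 0  (bit 4 = 0)
position 3: 011 → 0  (bit 3 = 0)
position 1: 010 → 0  (bit 2 = 0)
position 20: 001 → 0  (bit 1 = 0)
position 19: 000 → 1  (bit 0 = 1)
bits b7..b0 = 10000001 = 129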